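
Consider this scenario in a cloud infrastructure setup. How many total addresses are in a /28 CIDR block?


Given: CIDR prefix /28
Host bits = 32 - 28 = 4
Total addresses = 2^4 = 16

16


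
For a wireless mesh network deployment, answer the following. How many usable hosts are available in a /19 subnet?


Given: subnet mask /19
Host bits = 32 - 19 = 13
Total addresses = 2^13 = 8192
Usable hosts = 8192 - 2 (network + broadcast) = 8190

8190


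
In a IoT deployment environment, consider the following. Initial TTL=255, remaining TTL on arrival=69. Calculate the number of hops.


Given: initial TTL = 255, received TTL = 69
Hops = initial TTL - received TTL
Hops = 255 - 69 = 186

186


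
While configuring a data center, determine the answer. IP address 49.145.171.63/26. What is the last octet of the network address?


Given: IP = 49.145.171.63, prefix = /26
Subnet mask = 255.255.255.192
Last octet of IP: 63
Last octet of mask: 192
Network last octet = 63 AND 192 = 0

0


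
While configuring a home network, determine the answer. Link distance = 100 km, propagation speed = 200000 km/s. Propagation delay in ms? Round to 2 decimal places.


Given: distance = 100 km, speed = 200000 km/s
Delay = distance / speed = 100 / 200000 seconds
Delay in ms = 100 * 1000 / 200000
Delay = 0.5000 ms
Rounded to 2 dp = 0.50 ms

0.50


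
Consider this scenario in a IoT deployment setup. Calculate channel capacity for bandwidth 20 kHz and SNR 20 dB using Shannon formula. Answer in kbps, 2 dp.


Given: B = 20 kHz, SNR = 20 dB
SNR linear = 10^(20/10) = 100
1 + SNR = 101
log2(101) = 6.6582114828
C = 20 * 1000 * 6.6582114828 = 133164.2297 bps
C = 133.164230 kbps -> 133.16 kbps (2 dp)

133.16


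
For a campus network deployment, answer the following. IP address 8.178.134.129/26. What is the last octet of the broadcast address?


Given: IP = 8.178.134.129, prefix = /26
Host bits = 32 - 26 = 6
Network last octet = 129 AND mask = 128
Host part size = 2^6 - 1 = 63
Broadcast last octet = 128 OR 63 = 191

191


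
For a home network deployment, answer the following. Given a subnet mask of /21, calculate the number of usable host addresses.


Given: subnet mask /21
Host bits = 32 - 21 = 11
Total addresses = 2^11 = 2048
Usable hosts = 2048 - 2 (network + broadcast) = 2046

2046


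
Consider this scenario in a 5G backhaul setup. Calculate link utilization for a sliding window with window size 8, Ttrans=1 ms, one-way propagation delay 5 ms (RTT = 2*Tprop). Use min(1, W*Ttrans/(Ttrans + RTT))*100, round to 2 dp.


Given: W = 8, Ttrans = 1 ms, RTT = 10 ms (= 2 * Tprop, Tprop = 5 ms)
Cycle time = Ttrans + RTT = 1 + 10 = 11 ms (first packet sent until its ACK returns)
W * Ttrans = 8 * 1 = 8 ms of sending per cycle
W * Ttrans / (Ttrans + RTT) = 8 / 11 = 0.727273
U = min(1, 0.727273) = 0.727273
U% = 72.73%

72.73


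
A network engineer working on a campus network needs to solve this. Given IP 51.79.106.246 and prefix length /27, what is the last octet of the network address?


Given: IP = 51.79.106.246, prefix = /27
Subnet mask = 255.255.255.224
Last octet of IP: 246
Last octet of mask: 224
Network last octet = 246 AND 224 = 224

224


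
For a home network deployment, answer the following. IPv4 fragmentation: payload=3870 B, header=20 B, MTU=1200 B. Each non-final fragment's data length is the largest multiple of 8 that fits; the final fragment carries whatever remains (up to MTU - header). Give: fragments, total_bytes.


Max data per non-final fragment = floor((MTU - header)/8)*8 = floor((1200 - 20)/8)*8 = floor(1180/8)*8 = 1176 B
Final fragment needs no 8-byte alignment: it can carry up to MTU - header = 1180 B
Non-final fragments needed = ceil((payload - 1180) / 1176) = ceil(2690/1176) = ceil(2.2874) = 3
Number of fragments = 3 + 1 = 4
Fragment sizes (data): 3 * 1176 B + 342 B (last, 342 <= 1180 OK)
Total bytes sent = payload + n_frags * header = 3870 + 4*20 = 3870 + 80 = 3950 B

4, 3950


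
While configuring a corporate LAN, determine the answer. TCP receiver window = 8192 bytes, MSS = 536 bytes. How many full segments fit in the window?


Given: RWND = 8192 bytes, MSS = 536 bytes
Full segments = floor(RWND / MSS)
Full segments = floor(8192 / 536)
Full segments = floor(15.2836) = 15

15


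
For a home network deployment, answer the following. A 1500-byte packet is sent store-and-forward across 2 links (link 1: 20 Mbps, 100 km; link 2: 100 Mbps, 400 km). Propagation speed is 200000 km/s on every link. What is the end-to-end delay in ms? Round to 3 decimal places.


Packet = 1500 bytes = 12000 bits. Store-and-forward: sum (t_trans + t_prop) per link.
Link 1: t_trans = 12000/(20*10^6) s = 0.6000 ms; t_prop = 100/200000 s = 0.5000 ms; subtotal = 1.1000 ms
Link 2: t_trans = 12000/(100*10^6) s = 0.1200 ms; t_prop = 400/200000 s = 2.0000 ms; subtotal = 2.1200 ms
End-to-end = 1.1000 + 2.1200 = 3.2200 ms -> 3.220 ms (3 dp)

3.220


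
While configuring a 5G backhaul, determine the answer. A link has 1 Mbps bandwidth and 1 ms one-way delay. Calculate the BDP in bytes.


Given: bandwidth = 1 Mbps, delay = 1 ms
BDP in bits = 1 * 10^6 * 1 / 1000
BDP in bits = 1000
BDP in bytes = 1000 / 8 = 125

125


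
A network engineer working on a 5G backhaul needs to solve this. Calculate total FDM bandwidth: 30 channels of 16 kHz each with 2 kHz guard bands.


Given: 30 channels, 16 kHz each, guard = 2 kHz
Channel bandwidth = 30 * 16 = 480 kHz
Guard bands = 29 gaps * 2 kHz = 58 kHz
Total = 480 + 58 = 538 kHz

538


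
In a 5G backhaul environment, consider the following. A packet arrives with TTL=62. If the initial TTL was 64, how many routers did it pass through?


Given: initial TTL = 64, received TTL = 62
Hops = initial TTL - received TTL
Hops = 64 - 62 = 2

2


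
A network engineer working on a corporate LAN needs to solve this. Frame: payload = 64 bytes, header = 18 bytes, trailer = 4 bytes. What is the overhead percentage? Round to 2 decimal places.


Given: payload = 64 B, header = 18 B, trailer = 4 B
Overhead bytes = header + trailer = 18 + 4 = 22
Total frame = payload + overhead = 64 + 22 = 86
Overhead % = 22 / 86 * 100 = 25.5814% -> 25.58% (2 dp)

25.58


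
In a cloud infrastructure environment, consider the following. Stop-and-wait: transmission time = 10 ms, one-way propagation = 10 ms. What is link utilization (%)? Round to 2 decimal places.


Given: Ttrans = 10 ms, Tprop = 10 ms
RTT = 2 * Tprop = 2 * 10 = 20 ms
U = Ttrans / (Ttrans + RTT)
U = 10 / (10 + 20)
U = 10 / 30 = 0.333333
U% = 33.33%

33.33


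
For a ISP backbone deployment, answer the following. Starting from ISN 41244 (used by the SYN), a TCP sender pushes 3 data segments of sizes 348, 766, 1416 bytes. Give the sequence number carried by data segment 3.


The SYN occupies sequence number ISN = 41244, so the first data byte is ISN + 1 = 41245.
SEQ of data segment i = (ISN + 1) + sum of payload sizes of segments 1..i-1.
Segment 1: SEQ = 41245, payload = 348 bytes
Segment 2: SEQ = 41593, payload = 766 bytes
Segment 3: SEQ = 42359, payload = 1416 bytes
SEQ of segment 3 = 41245 + 348 + 766 = 42359

42359


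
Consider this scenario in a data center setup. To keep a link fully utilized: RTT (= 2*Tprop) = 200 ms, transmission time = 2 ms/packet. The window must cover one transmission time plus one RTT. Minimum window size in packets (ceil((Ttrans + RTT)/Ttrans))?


Given: Ttrans = 2 ms, RTT = 200 ms (= 2 * Tprop, Tprop = 100 ms)
Time until first ACK returns = Ttrans + RTT = 2 + 200 = 202 ms
Need W * Ttrans >= Ttrans + RTT  ->  W >= (Ttrans + RTT) / Ttrans
(Ttrans + RTT) / Ttrans = 202 / 2 = 101
W_min = ceil(101) = 101

101


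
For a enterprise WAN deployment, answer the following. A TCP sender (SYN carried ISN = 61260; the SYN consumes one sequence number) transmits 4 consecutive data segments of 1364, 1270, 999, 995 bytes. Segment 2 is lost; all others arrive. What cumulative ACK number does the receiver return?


SYN uses sequence number 61260; first data byte = ISN + 1 = 61261.
Segment 1: SEQ = 61261, len = 1364 B, covers [61261, 62624]
Segment 2: SEQ = 62625, len = 1270 B, covers [62625, 63894] [LOST]
Segment 3: SEQ = 63895, len = 999 B, covers [63895, 64893]
Segment 4: SEQ = 64894, len = 995 B, covers [64894, 65888]
In-order data received: bytes [61261, 62624] (segments 1..1).
Segment 2 missing -> gap begins at byte 62625; later segments buffered out of order.
Cumulative ACK = next expected in-order byte = 61261 + 1364 = 62625

62625


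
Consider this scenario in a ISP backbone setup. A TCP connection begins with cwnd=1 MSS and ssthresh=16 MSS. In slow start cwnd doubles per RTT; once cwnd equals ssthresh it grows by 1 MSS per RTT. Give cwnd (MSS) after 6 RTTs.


RTT 0: cwnd = 1 MSS (initial)
RTT 1: cwnd = 2 MSS (slow start, doubled)
RTT 2: cwnd = 4 MSS (slow start, doubled)
RTT 3: cwnd = 8 MSS (slow start, doubled)
RTT 4: cwnd = 16 MSS (slow start, doubled)
RTT 5: cwnd = 17 MSS (congestion avoidance, +1)
RTT 6: cwnd = 18 MSS (congestion avoidance, +1)

18


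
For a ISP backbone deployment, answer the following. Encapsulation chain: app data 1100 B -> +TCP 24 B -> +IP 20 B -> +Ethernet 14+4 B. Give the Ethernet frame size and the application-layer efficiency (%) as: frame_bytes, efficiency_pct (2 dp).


TCP segment = 1100 + 24 = 1124 B
IP packet = 1124 + 20 = 1144 B
Ethernet frame = 1144 + 14 + 4 = 1162 B
Efficiency = app / frame = 1100 / 1162 = 0.946644 = 94.6644% -> 94.66% (2 dp)

1162, 94.66


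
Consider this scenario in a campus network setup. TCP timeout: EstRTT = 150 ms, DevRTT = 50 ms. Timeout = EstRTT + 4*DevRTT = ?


Given: EstRTT = 150 ms, DevRTT = 50 ms
Timeout = EstRTT + 4 * DevRTT
4 * DevRTT = 4 * 50 = 200
Timeout = 150 + 200 = 350 ms

350


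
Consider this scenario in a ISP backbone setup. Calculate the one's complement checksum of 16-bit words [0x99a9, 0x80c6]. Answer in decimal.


Given words: [0x99a9, 0x80c6]
Step 1: Sum all words
Raw sum = 39337 + 32966 = 72303
Step 2: Fold carry: (6767 + 1) = 6768
One's complement = ~6768 & 0xFFFF = 58767

58767


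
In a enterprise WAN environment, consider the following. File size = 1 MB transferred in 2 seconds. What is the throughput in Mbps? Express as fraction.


Given: file = 1 MB, time = 2 s
File in Mb = 1 * 8 = 8 Mb
Throughput = 8 / 2 Mbps
Throughput = 4 Mbps

4


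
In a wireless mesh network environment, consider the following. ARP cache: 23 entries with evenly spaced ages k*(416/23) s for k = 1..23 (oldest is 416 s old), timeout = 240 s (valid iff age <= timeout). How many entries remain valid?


Ages are k * 416/23 s for k = 1..23 (spacing = 18.0870 s).
Entry k is valid iff k * 416/23 <= 240 iff k <= 23 * 240 / 416 = 13.2692
n_valid = floor(13.2692) = 13
(n_stale = 23 - 13 = 10)

13


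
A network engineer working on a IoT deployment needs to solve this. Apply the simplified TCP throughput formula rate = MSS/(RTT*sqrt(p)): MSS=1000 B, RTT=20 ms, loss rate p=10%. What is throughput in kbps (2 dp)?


Given: MSS = 1000 bytes, RTT = 20 ms, loss = 10%
RTT in seconds = 20 / 1000 = 0.02
Loss rate = 10% = 0.1
sqrt(loss) = sqrt(0.1) = 0.316227766017
Throughput (bytes/s) = 1000 / (0.02 * 0.316227766017) = 158113.8830
Throughput (kbps) = 158113.8830 * 8 / 1000 = 1264.911064 -> 1264.91 kbps (2 dp)

1264.91


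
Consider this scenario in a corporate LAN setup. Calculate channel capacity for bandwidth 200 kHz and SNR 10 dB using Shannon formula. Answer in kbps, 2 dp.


Given: B = 200 kHz, SNR = 10 dB
SNR linear = 10^(10/10) = 10
1 + SNR = 11
log2(11) = 3.4594316186
C = 200 * 1000 * 3.4594316186 = 691886.3237 bps
C = 691.886324 kbps -> 691.89 kbps (2 dp)

691.89


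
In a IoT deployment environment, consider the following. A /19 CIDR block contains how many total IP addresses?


Given: CIDR prefix /19
Host bits = 32 - 19 = 13
Total addresses = 2^13 = 8192

8192


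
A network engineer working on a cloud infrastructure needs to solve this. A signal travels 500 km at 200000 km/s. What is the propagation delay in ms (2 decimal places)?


Given: distance = 500 km, speed = 200000 km/s
Delay = distance / speed = 500 / 200000 seconds
Delay in ms = 500 * 1000 / 200000
Delay = 2.5000 ms
Rounded to 2 dp = 2.50 ms

2.50


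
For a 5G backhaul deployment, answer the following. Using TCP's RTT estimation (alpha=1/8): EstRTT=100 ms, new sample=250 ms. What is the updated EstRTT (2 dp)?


Given: EstRTT = 100 ms, SampleRTT = 250 ms, alpha = 1/8
New EstRTT = (1 - alpha) * EstRTT + alpha * SampleRTT
(7/8) * 100 = 87.5
(1/8) * 250 = 31.25
New EstRTT = 87.5 + 31.25 = 118.75 ms -> 118.75 ms (2 dp)

118.75


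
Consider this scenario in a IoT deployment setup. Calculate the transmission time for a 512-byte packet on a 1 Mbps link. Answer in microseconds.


Given: packet = 512 bytes, bandwidth = 1 Mbps
Packet in bits = 512 * 8 = 4096 bits
Bandwidth = 1 * 10^6 = 1000000 bps
Time = 4096 / 1000000 seconds
Time in us = 4096 * 10^6 / 1000000 = 4096

4096


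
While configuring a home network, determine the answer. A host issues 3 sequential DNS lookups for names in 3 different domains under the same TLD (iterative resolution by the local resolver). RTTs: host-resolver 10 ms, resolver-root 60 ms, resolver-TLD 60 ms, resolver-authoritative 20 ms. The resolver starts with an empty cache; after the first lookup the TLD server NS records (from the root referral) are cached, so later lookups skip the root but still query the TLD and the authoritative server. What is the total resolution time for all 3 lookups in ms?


Lookup 1 (cold cache): local + root + TLD + auth = 10 + 60 + 60 + 20 = 150 ms
Lookups 2..3 (TLD NS cached -> skip root; new domain -> still ask TLD and auth): local + TLD + auth = 10 + 60 + 20 = 90 ms each
Remaining 2 lookups: 2 * 90 = 180 ms
Total = 150 + 180 = 330 ms

330


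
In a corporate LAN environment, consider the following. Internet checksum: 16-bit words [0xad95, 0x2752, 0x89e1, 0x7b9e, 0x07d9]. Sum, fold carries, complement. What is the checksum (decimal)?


Given words: [0xad95, 0x2752, 0x89e1, 0x7b9e, 0x07d9]
Step 1: Sum all words
Raw sum = 44437 + 10066 + 35297 + 31646 + 2009 = 123455
Step 2: Fold carry: (57919 + 1) = 57920
One's complement = ~57920 & 0xFFFF = 7615

7615


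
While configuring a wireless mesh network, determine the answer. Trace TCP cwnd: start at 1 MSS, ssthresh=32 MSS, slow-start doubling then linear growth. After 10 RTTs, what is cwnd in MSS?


RTT 0: cwnd = 1 MSS (initial)
RTT 1: cwnd = 2 MSS (slow start, doubled)
RTT 2: cwnd = 4 MSS (slow start, doubled)
RTT 3: cwnd = 8 MSS (slow start, doubled)
RTT 4: cwnd = 16 MSS (slow start, doubled)
RTT 5: cwnd = 32 MSS (slow start, doubled)
RTT 6: cwnd = 33 MSS (congestion avoidance, +1)
RTT 7: cwnd = 34 MSS (congestion avoidance, +1)
RTT 8: cwnd = 35 MSS (congestion avoidance, +1)
RTT 9: cwnd = 36 MSS (congestion avoidance, +1)
RTT 10: cwnd = 37 MSS (congestion avoidance, +1)

37


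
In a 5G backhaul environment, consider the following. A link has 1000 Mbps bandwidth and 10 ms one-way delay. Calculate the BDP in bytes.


Given: bandwidth = 1000 Mbps, delay = 10 ms
BDP in bits = 1000 * 10^6 * 10 / 1000
BDP in bits = 10000000
BDP in bytes = 10000000 / 8 = 1250000

1250000


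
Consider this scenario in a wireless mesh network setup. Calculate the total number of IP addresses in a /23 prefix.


Given: CIDR prefix /23
Host bits = 32 - 23 = 9
Total addresses = 2^9 = 512

512


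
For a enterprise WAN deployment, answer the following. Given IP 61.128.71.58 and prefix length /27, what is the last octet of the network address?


Given: IP = 61.128.71.58, prefix = /27
Subnet mask = 255.255.255.224
Last octet of IP: 58
Last octet of mask: 224
Network last octet = 58 AND 224 = 32

32


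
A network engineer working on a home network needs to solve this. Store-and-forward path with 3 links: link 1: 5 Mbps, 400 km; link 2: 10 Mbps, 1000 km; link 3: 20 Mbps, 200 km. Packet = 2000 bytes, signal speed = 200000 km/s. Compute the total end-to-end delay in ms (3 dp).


Packet = 2000 bytes = 16000 bits. Store-and-forward: sum (t_trans + t_prop) per link.
Link 1: t_trans = 16000/(5*10^6) s = 3.2000 ms; t_prop = 400/200000 s = 2.0000 ms; subtotal = 5.2000 ms
Link 2: t_trans = 16000/(10*10^6) s = 1.6000 ms; t_prop = 1000/200000 s = 5.0000 ms; subtotal = 6.6000 ms
Link 3: t_trans = 16000/(20*10^6) s = 0.8000 ms; t_prop = 200/200000 s = 1.0000 ms; subtotal = 1.8000 ms
End-to-end = 5.2000 + 6.6000 + 1.8000 = 13.6000 ms -> 13.600 ms (3 dp)

13.600


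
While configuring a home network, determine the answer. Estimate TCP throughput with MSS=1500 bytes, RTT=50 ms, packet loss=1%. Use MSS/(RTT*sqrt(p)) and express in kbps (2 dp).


Given: MSS = 1500 bytes, RTT = 50 ms, loss = 1%
RTT in seconds = 50 / 1000 = 0.05
Loss rate = 1% = 0.01
sqrt(loss) = sqrt(0.01) = 0.1
Throughput (bytes/s) = 1500 / (0.05 * 0.1) = 300000.0000
Throughput (kbps) = 300000.0000 * 8 / 1000 = 2400.000000 -> 2400.00 kbps (2 dp)

2400.00


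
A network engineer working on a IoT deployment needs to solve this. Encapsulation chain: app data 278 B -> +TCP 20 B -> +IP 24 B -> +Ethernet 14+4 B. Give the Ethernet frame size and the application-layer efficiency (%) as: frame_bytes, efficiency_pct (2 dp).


TCP segment = 278 + 20 = 298 B
IP packet = 298 + 24 = 322 B
Ethernet frame = 322 + 14 + 4 = 340 B
Efficiency = app / frame = 278 / 340 = 0.817647 = 81.7647% -> 81.76% (2 dp)

340, 81.76


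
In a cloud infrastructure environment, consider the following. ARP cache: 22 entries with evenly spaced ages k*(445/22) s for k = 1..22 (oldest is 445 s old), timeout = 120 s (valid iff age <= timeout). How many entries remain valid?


Ages are k * 445/22 s for k = 1..22 (spacing = 20.2273 s).
Entry k is valid iff k * 445/22 <= 120 iff k <= 22 * 120 / 445 = 5.9326
n_valid = floor(5.9326) = 5
(n_stale = 22 - 5 = 17)

5


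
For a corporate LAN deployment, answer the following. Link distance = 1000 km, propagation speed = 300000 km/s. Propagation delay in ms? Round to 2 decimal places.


Given: distance = 1000 km, speed = 300000 km/s
Delay = distance / speed = 1000 / 300000 seconds
Delay in ms = 1000 * 1000 / 300000
Delay = 3.3333 ms
Rounded to 2 dp = 3.33 ms

3.33


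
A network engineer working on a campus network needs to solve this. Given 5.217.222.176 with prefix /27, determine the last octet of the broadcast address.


Given: IP = 5.217.222.176, prefix = /27
Host bits = 32 - 27 = 5
Network last octet = 176 AND mask = 160
Host part size = 2^5 - 1 = 31
Broadcast last octet = 160 OR 31 = 191

191


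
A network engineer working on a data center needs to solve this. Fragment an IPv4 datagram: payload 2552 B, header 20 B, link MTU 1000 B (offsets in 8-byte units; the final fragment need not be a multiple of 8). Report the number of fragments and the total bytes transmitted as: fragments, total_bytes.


Max data per non-final fragment = floor((MTU - header)/8)*8 = floor((1000 - 20)/8)*8 = floor(980/8)*8 = 976 B
Final fragment needs no 8-byte alignment: it can carry up to MTU - header = 980 B
Non-final fragments needed = ceil((payload - 980) / 976) = ceil(1572/976) = ceil(1.6107) = 2
Number of fragments = 2 + 1 = 3
Fragment sizes (data): 2 * 976 B + 600 B (last, 600 <= 980 OK)
Total bytes sent = payload + n_frags * header = 2552 + 3*20 = 2552 + 60 = 2612 B

3, 2612


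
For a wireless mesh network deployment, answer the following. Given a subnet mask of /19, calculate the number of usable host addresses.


Given: subnet mask /19
Host bits = 32 - 19 = 13
Total addresses = 2^13 = 8192
Usable hosts = 8192 - 2 (network + broadcast) = 8190

8190


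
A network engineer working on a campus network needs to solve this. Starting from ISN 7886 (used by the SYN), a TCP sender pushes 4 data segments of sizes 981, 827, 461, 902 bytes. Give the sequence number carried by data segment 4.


The SYN occupies sequence number ISN = 7886, so the first data byte is ISN + 1 = 7887.
SEQ of data segment i = (ISN + 1) + sum of payload sizes of segments 1..i-1.
Segment 1: SEQ = 7887, payload = 981 bytes
Segment 2: SEQ = 8868, payload = 827 bytes
Segment 3: SEQ = 9695, payload = 461 bytes
Segment 4: SEQ = 10156, payload = 902 bytes
SEQ of segment 4 = 7887 + 981 + 827 + 461 = 10156

10156


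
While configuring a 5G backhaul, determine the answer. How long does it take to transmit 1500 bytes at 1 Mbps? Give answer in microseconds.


Given: packet = 1500 bytes, bandwidth = 1 Mbps
Packet in bits = 1500 * 8 = 12000 bits
Bandwidth = 1 * 10^6 = 1000000 bps
Time = 12000 / 1000000 seconds
Time in us = 12000 * 10^6 / 1000000 = 12000

12000


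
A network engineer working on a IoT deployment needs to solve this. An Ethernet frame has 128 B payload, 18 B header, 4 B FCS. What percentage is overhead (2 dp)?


Given: payload = 128 B, header = 18 B, trailer = 4 B
Overhead bytes = header + trailer = 18 + 4 = 22
Total frame = payload + overhead = 128 + 22 = 150
Overhead % = 22 / 150 * 100 = 14.6667% -> 14.67% (2 dp)

14.67


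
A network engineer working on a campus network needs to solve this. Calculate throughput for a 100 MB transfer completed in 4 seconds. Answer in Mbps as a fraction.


Given: file = 100 MB, time = 4 s
File in Mb = 100 * 8 = 800 Mb
Throughput = 800 / 4 Mbps
Throughput = 200 Mbps

200


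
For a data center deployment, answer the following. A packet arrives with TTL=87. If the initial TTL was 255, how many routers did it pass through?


Given: initial TTL = 255, received TTL = 87
Hops = initial TTL - received TTL
Hops = 255 - 87 = 168

168


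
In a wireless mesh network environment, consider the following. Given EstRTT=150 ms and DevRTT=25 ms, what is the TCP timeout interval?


Given: EstRTT = 150 ms, DevRTT = 25 ms
Timeout = EstRTT + 4 * DevRTT
4 * DevRTT = 4 * 25 = 100
Timeout = 150 + 100 = 250 ms

250


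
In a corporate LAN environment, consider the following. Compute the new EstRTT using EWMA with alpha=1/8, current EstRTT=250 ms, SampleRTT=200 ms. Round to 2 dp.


Given: EstRTT = 250 ms, SampleRTT = 200 ms, alpha = 1/8
New EstRTT = (1 - alpha) * EstRTT + alpha * SampleRTT
(7/8) * 250 = 218.75
(1/8) * 200 = 25
New EstRTT = 218.75 + 25 = 243.75 ms -> 243.75 ms (2 dp)

243.75


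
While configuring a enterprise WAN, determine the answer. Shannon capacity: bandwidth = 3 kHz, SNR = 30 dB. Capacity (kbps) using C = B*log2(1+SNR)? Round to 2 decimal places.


Given: B = 3 kHz, SNR = 30 dB
SNR linear = 10^(30/10) = 1000
1 + SNR = 1001
log2(1001) = 9.9672262588
C = 3 * 1000 * 9.9672262588 = 29901.6788 bps
C = 29.901679 kbps -> 29.90 kbps (2 dp)

29.90


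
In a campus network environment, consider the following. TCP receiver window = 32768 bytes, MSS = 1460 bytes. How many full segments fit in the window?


Given: RWND = 32768 bytes, MSS = 1460 bytes
Full segments = floor(RWND / MSS)
Full segments = floor(32768 / 1460)
Full segments = floor(22.4438) = 22

22


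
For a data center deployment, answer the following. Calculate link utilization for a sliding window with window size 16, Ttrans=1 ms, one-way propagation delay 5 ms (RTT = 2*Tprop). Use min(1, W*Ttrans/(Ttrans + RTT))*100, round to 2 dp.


Given: W = 16, Ttrans = 1 ms, RTT = 10 ms (= 2 * Tprop, Tprop = 5 ms)
Cycle time = Ttrans + RTT = 1 + 10 = 11 ms (first packet sent until its ACK returns)
W * Ttrans = 16 * 1 = 16 ms of sending per cycle
W * Ttrans / (Ttrans + RTT) = 16 / 11 = 1.454545
U = min(1, 1.454545) = 1.000000
U% = 100.00%

100.00


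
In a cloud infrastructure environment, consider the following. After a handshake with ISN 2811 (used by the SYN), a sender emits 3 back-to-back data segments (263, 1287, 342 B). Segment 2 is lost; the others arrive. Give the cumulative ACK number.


SYN uses sequence number 2811; first data byte = ISN + 1 = 2812.
Segment 1: SEQ = 2812, len = 263 B, covers [2812, 3074]
Segment 2: SEQ = 3075, len = 1287 B, covers [3075, 4361] [LOST]
Segment 3: SEQ = 4362, len = 342 B, covers [4362, 4703]
In-order data received: bytes [2812, 3074] (segments 1..1).
Segment 2 missing -> gap begins at byte 3075; later segments buffered out of order.
Cumulative ACK = next expected in-order byte = 2812 + 263 = 3075

3075


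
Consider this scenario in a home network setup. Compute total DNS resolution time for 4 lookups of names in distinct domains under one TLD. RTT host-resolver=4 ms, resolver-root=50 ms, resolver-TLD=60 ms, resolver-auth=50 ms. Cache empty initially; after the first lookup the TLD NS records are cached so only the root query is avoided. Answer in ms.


Lookup 1 (cold cache): local + root + TLD + auth = 4 + 50 + 60 + 50 = 164 ms
Lookups 2..4 (TLD NS cached -> skip root; new domain -> still ask TLD and auth): local + TLD + auth = 4 + 60 + 50 = 114 ms each
Remaining 3 lookups: 3 * 114 = 342 ms
Total = 164 + 342 = 506 ms

506


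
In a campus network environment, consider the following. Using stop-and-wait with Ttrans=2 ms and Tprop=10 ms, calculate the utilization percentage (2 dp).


Given: Ttrans = 2 ms, Tprop = 10 ms
RTT = 2 * Tprop = 2 * 10 = 20 ms
U = Ttrans / (Ttrans + RTT)
U = 2 / (2 + 20)
U = 2 / 22 = 0.090909
U% = 9.09%

9.09


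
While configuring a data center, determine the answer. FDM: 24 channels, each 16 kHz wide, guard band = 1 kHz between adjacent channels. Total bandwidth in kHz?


Given: 24 channels, 16 kHz each, guard = 1 kHz
Channel bandwidth = 24 * 16 = 384 kHz
Guard bands = 23 gaps * 1 kHz = 23 kHz
Total = 384 + 23 = 407 kHz

407


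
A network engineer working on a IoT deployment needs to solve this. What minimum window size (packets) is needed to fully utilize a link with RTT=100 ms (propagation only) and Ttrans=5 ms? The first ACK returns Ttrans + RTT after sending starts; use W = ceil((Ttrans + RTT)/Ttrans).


Given: Ttrans = 5 ms, RTT = 100 ms (= 2 * Tprop, Tprop = 50 ms)
Time until first ACK returns = Ttrans + RTT = 5 + 100 = 105 ms
Need W * Ttrans >= Ttrans + RTT  ->  W >= (Ttrans + RTT) / Ttrans
(Ttrans + RTT) / Ttrans = 105 / 5 = 21
W_min = ceil(21) = 21

21


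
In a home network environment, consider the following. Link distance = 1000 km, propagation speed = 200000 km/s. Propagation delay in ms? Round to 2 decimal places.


Given: distance = 1000 km, speed = 200000 km/s
Delay = distance / speed = 1000 / 200000 seconds
Delay in ms = 1000 * 1000 / 200000
Delay = 5.0000 ms
Rounded to 2 dp = 5.00 ms

5.00


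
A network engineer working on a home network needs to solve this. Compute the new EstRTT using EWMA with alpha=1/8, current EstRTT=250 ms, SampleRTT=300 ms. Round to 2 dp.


Given: EstRTT = 250 ms, SampleRTT = 300 ms, alpha = 1/8
New EstRTT = (1 - alpha) * EstRTT + alpha * SampleRTT
(7/8) * 250 = 218.75
(1/8) * 300 = 37.5
New EstRTT = 218.75 + 37.5 = 256.25 ms -> 256.25 ms (2 dp)

256.25


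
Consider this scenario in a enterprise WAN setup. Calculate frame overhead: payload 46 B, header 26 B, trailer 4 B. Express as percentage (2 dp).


Given: payload = 46 B, header = 26 B, trailer = 4 B
Overhead bytes = header + trailer = 26 + 4 = 30
Total frame = payload + overhead = 46 + 30 = 76
Overhead % = 30 / 76 * 100 = 39.4737% -> 39.47% (2 dp)

39.47


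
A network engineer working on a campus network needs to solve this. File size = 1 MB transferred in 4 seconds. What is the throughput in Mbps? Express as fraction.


Given: file = 1 MB, time = 4 s
File in Mb = 1 * 8 = 8 Mb
Throughput = 8 / 4 Mbps
Throughput = 2 Mbps

2


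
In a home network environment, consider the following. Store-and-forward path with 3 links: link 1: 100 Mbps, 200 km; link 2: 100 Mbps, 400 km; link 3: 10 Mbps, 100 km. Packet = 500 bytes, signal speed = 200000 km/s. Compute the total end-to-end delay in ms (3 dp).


Packet = 500 bytes = 4000 bits. Store-and-forward: sum (t_trans + t_prop) per link.
Link 1: t_trans = 4000/(100*10^6) s = 0.0400 ms; t_prop = 200/200000 s = 1.0000 ms; subtotal = 1.0400 ms
Link 2: t_trans = 4000/(100*10^6) s = 0.0400 ms; t_prop = 400/200000 s = 2.0000 ms; subtotal = 2.0400 ms
Link 3: t_trans = 4000/(10*10^6) s = 0.4000 ms; t_prop = 100/200000 s = 0.5000 ms; subtotal = 0.9000 ms
End-to-end = 1.0400 + 2.0400 + 0.9000 = 3.9800 ms -> 3.980 ms (3 dp)

3.980


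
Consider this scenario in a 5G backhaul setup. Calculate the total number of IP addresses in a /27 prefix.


Given: CIDR prefix /27
Host bits = 32 - 27 = 5
Total addresses = 2^5 = 32

32


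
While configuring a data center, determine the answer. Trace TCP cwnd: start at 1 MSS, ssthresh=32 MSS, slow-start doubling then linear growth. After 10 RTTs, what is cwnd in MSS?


RTT 0: cwnd = 1 MSS (initial)
RTT 1: cwnd = 2 MSS (slow start, doubled)
RTT 2: cwnd = 4 MSS (slow start, doubled)
RTT 3: cwnd = 8 MSS (slow start, doubled)
RTT 4: cwnd = 16 MSS (slow start, doubled)
RTT 5: cwnd = 32 MSS (slow start, doubled)
RTT 6: cwnd = 33 MSS (congestion avoidance, +1)
RTT 7: cwnd = 34 MSS (congestion avoidance, +1)
RTT 8: cwnd = 35 MSS (congestion avoidance, +1)
RTT 9: cwnd = 36 MSS (congestion avoidance, +1)
RTT 10: cwnd = 37 MSS (congestion avoidance, +1)

37


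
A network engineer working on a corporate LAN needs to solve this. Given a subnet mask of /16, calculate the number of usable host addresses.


Given: subnet mask /16
Host bits = 32 - 16 = 16
Total addresses = 2^16 = 65536
Usable hosts = 65536 - 2 (network + broadcast) = 65534

65534


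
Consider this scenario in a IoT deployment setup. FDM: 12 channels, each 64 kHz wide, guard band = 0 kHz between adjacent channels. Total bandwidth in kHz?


Given: 12 channels, 64 kHz each, guard = 0 kHz
Channel bandwidth = 12 * 64 = 768 kHz
Guard bands = 11 gaps * 0 kHz = 0 kHz
Total = 768 + 0 = 768 kHz

768


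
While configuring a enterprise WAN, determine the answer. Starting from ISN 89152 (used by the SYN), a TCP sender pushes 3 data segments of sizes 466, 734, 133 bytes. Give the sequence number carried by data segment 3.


The SYN occupies sequence number ISN = 89152, so the first data byte is ISN + 1 = 89153.
SEQ of data segment i = (ISN + 1) + sum of payload sizes of segments 1..i-1.
Segment 1: SEQ = 89153, payload = 466 bytes
Segment 2: SEQ = 89619, payload = 734 bytes
Segment 3: SEQ = 90353, payload = 133 bytes
SEQ of segment 3 = 89153 + 466 + 734 = 90353

90353


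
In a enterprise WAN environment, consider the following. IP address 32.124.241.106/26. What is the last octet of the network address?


Given: IP = 32.124.241.106, prefix = /26
Subnet mask = 255.255.255.192
Last octet of IP: 106
Last octet of mask: 192
Network last octet = 106 AND 192 = 64

64


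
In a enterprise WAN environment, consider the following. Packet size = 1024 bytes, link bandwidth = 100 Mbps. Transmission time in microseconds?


Given: packet = 1024 bytes, bandwidth = 100 Mbps
Packet in bits = 1024 * 8 = 8192 bits
Bandwidth = 100 * 10^6 = 100000000 bps
Time = 8192 / 100000000 seconds
Time in us = 8192 * 10^6 / 100000000 = 81.92

81.92


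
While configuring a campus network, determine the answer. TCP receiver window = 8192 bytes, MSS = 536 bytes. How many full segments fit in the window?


Given: RWND = 8192 bytes, MSS = 536 bytes
Full segments = floor(RWND / MSS)
Full segments = floor(8192 / 536)
Full segments = floor(15.2836) = 15

15


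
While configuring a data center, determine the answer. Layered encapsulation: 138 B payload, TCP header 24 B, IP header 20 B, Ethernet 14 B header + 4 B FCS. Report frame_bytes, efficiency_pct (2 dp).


TCP segment = 138 + 24 = 162 B
IP packet = 162 + 20 = 182 B
Ethernet frame = 182 + 14 + 4 = 200 B
Efficiency = app / frame = 138 / 200 = 0.690000 = 69.0000% -> 69.00% (2 dp)

200, 69.00


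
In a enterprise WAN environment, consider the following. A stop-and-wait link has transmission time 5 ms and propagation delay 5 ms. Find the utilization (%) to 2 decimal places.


Given: Ttrans = 5 ms, Tprop = 5 ms
RTT = 2 * Tprop = 2 * 5 = 10 ms
U = Ttrans / (Ttrans + RTT)
U = 5 / (5 + 10)
U = 5 / 15 = 0.333333
U% = 33.33%

33.33


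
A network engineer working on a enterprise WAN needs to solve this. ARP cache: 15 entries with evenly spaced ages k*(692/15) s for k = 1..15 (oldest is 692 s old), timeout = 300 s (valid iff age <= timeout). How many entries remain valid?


Ages are k * 692/15 s for k = 1..15 (spacing = 46.1333 s).
Entry k is valid iff k * 692/15 <= 300 iff k <= 15 * 300 / 692 = 6.5029
n_valid = floor(6.5029) = 6
(n_stale = 15 - 6 = 9)

6


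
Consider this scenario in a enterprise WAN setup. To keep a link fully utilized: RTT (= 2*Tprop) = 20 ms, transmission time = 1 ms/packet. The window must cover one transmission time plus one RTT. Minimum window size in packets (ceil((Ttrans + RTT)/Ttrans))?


Given: Ttrans = 1 ms, RTT = 20 ms (= 2 * Tprop, Tprop = 10 ms)
Time until first ACK returns = Ttrans + RTT = 1 + 20 = 21 ms
Need W * Ttrans >= Ttrans + RTT  ->  W >= (Ttrans + RTT) / Ttrans
(Ttrans + RTT) / Ttrans = 21 / 1 = 21
W_min = ceil(21) = 21

21


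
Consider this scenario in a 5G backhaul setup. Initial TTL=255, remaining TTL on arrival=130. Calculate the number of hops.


Given: initial TTL = 255, received TTL = 130
Hops = initial TTL - received TTL
Hops = 255 - 130 = 125

125


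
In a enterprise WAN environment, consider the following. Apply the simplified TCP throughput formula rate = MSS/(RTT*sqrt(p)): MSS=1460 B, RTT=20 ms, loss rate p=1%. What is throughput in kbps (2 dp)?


Given: MSS = 1460 bytes, RTT = 20 ms, loss = 1%
RTT in seconds = 20 / 1000 = 0.02
Loss rate = 1% = 0.01
sqrt(loss) = sqrt(0.01) = 0.1
Throughput (bytes/s) = 1460 / (0.02 * 0.1) = 730000.0000
Throughput (kbps) = 730000.0000 * 8 / 1000 = 5840.000000 -> 5840.00 kbps (2 dp)

5840.00


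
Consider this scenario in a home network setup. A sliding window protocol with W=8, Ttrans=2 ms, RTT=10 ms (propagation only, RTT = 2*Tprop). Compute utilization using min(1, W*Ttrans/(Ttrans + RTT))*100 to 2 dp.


Given: W = 8, Ttrans = 2 ms, RTT = 10 ms (= 2 * Tprop, Tprop = 5 ms)
Cycle time = Ttrans + RTT = 2 + 10 = 12 ms (first packet sent until its ACK returns)
W * Ttrans = 8 * 2 = 16 ms of sending per cycle
W * Ttrans / (Ttrans + RTT) = 16 / 12 = 1.333333
U = min(1, 1.333333) = 1.000000
U% = 100.00%

100.00


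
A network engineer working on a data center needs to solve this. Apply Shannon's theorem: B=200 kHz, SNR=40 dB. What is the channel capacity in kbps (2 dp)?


Given: B = 200 kHz, SNR = 40 dB
SNR linear = 10^(40/10) = 10000
1 + SNR = 10001
log2(10001) = 13.2878566418
C = 200 * 1000 * 13.2878566418 = 2657571.3284 bps
C = 2657.571328 kbps -> 2657.57 kbps (2 dp)

2657.57


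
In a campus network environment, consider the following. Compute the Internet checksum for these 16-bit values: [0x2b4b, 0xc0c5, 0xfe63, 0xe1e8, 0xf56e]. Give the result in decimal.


Given words: [0x2b4b, 0xc0c5, 0xfe63, 0xe1e8, 0xf56e]
Step 1: Sum all words
Raw sum = 11083 + 49349 + 65123 + 57832 + 62830 = 246217
Step 2: Fold carry: (49609 + 3) = 49612
One's complement = ~49612 & 0xFFFF = 15923

15923


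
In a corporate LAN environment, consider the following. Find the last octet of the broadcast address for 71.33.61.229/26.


Given: IP = 71.33.61.229, prefix = /26
Host bits = 32 - 26 = 6
Network last octet = 229 AND mask = 192
Host part size = 2^6 - 1 = 63
Broadcast last octet = 192 OR 63 = 255

255


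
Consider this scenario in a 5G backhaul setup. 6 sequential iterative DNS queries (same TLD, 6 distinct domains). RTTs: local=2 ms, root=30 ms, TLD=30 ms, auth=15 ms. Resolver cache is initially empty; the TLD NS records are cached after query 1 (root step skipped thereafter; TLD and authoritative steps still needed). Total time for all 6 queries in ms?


Lookup 1 (cold cache): local + root + TLD + auth = 2 + 30 + 30 + 15 = 77 ms
Lookups 2..6 (TLD NS cached -> skip root; new domain -> still ask TLD and auth): local + TLD + auth = 2 + 30 + 15 = 47 ms each
Remaining 5 lookups: 5 * 47 = 235 ms
Total = 77 + 235 = 312 ms

312


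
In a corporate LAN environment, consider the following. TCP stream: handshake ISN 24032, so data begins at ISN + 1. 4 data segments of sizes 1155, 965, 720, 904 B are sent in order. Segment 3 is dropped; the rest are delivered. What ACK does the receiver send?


SYN uses sequence number 24032; first data byte = ISN + 1 = 24033.
Segment 1: SEQ = 24033, len = 1155 B, covers [24033, 25187]
Segment 2: SEQ = 25188, len = 965 B, covers [25188, 26152]
Segment 3: SEQ = 26153, len = 720 B, covers [26153, 26872] [LOST]
Segment 4: SEQ = 26873, len = 904 B, covers [26873, 27776]
In-order data received: bytes [24033, 26152] (segments 1..2).
Segment 3 missing -> gap begins at byte 26153; later segments buffered out of order.
Cumulative ACK = next expected in-order byte = 24033 + 1155 + 965 = 26153

26153


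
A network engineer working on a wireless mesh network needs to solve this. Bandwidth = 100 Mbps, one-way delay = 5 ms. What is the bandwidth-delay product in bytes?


Given: bandwidth = 100 Mbps, delay = 5 ms
BDP in bits = 100 * 10^6 * 5 / 1000
BDP in bits = 500000
BDP in bytes = 500000 / 8 = 62500

62500


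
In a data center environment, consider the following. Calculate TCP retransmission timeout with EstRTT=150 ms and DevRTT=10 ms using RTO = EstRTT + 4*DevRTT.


Given: EstRTT = 150 ms, DevRTT = 10 ms
Timeout = EstRTT + 4 * DevRTT
4 * DevRTT = 4 * 10 = 40
Timeout = 150 + 40 = 190 ms

190


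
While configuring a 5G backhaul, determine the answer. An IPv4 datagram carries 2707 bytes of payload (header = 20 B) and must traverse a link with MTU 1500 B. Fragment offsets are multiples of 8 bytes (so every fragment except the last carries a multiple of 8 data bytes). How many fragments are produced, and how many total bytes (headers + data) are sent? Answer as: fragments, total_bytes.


Max data per non-final fragment = floor((MTU - header)/8)*8 = floor((1500 - 20)/8)*8 = floor(1480/8)*8 = 1480 B
Final fragment needs no 8-byte alignment: it can carry up to MTU - header = 1480 B
Non-final fragments needed = ceil((payload - 1480) / 1480) = ceil(1227/1480) = ceil(0.8291) = 1
Number of fragments = 1 + 1 = 2
Fragment sizes (data): 1 * 1480 B + 1227 B (last, 1227 <= 1480 OK)
Total bytes sent = payload + n_frags * header = 2707 + 2*20 = 2707 + 40 = 2747 B

2, 2747


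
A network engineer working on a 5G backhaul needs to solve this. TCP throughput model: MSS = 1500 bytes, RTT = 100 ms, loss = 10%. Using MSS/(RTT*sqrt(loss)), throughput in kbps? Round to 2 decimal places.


Given: MSS = 1500 bytes, RTT = 100 ms, loss = 10%
RTT in seconds = 100 / 1000 = 0.1
Loss rate = 10% = 0.1
sqrt(loss) = sqrt(0.1) = 0.316227766017
Throughput (bytes/s) = 1500 / (0.1 * 0.316227766017) = 47434.1649
Throughput (kbps) = 47434.1649 * 8 / 1000 = 379.473319 -> 379.47 kbps (2 dp)

379.47


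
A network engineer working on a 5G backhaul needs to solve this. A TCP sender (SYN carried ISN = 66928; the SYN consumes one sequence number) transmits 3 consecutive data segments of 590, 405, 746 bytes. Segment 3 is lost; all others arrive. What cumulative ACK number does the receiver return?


SYN uses sequence number 66928; first data byte = ISN + 1 = 66929.
Segment 1: SEQ = 66929, len = 590 B, covers [66929, 67518]
Segment 2: SEQ = 67519, len = 405 B, covers [67519, 67923]
Segment 3: SEQ = 67924, len = 746 B, covers [67924, 68669] [LOST]
In-order data received: bytes [66929, 67923] (segments 1..2).
Segment 3 missing -> gap begins at byte 67924.
Cumulative ACK = next expected in-order byte = 66929 + 590 + 405 = 67924

67924


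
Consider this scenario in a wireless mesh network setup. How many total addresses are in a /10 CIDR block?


Given: CIDR prefix /10
Host bits = 32 - 10 = 22
Total addresses = 2^22 = 4194304

4194304


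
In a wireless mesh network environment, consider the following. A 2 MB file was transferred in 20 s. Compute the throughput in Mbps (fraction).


Given: file = 2 MB, time = 20 s
File in Mb = 2 * 8 = 16 Mb
Throughput = 16 / 20 Mbps
Throughput = 4/5 Mbps

4/5


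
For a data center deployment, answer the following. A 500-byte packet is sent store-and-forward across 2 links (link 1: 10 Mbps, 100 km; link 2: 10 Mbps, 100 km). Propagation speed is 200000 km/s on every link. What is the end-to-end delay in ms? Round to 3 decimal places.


Packet = 500 bytes = 4000 bits. Store-and-forward: sum (t_trans + t_prop) per link.
Link 1: t_trans = 4000/(10*10^6) s = 0.4000 ms; t_prop = 100/200000 s = 0.5000 ms; subtotal = 0.9000 ms
Link 2: t_trans = 4000/(10*10^6) s = 0.4000 ms; t_prop = 100/200000 s = 0.5000 ms; subtotal = 0.9000 ms
End-to-end = 0.9000 + 0.9000 = 1.8000 ms -> 1.800 ms (3 dp)

1.800
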